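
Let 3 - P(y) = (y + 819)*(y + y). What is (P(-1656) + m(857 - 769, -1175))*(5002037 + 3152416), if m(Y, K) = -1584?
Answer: -22618210147425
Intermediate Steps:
P(y) = 3 - 2*y*(819 + y) (P(y) = 3 - (y + 819)*(y + y) = 3 - (819 + y)*2*y = 3 - 2*y*(819 + y))
(P(-1656) + m(857 - 769, -1175))*(5002037 + 3152416) = ((3 - 1638*(-1656) - 2*(-1656)**2) - 1584)*(5002037 + 3152416) = ((3 + 2712528 - 2*2742336) - 1584)*8154453 = ((3 + 2712528 - 5484672) - 1584)*8154453 = (-2772141 - 1584)*8154453 = -2773725*8154453 = -22618210147425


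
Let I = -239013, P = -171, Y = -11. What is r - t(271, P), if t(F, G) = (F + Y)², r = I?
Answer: -306613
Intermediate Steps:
r = -239013
t(F, G) = (-11 + F)² (t(F, G) = (F - 11)² = (-11 + F)²)
r - t(271, P) = -239013 - (-11 + 271)² = -239013 - 1*260² = -239013 - 1*67600 = -239013 - 67600 = -306613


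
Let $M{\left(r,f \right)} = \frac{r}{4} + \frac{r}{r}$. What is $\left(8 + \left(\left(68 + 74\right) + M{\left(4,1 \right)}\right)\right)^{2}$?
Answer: $23104$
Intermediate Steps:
$M{\left(r,f \right)} = 1 + \frac{r}{4}$ ($M{\left(r,f \right)} = r \frac{1}{4} + 1 = \frac{r}{4} + 1 = 1 + \frac{r}{4}$)
$\left(8 + \left(\left(68 + 74\right) + M{\left(4,1 \right)}\right)\right)^{2} = \left(8 + \left(\left(68 + 74\right) + \left(1 + \frac{1}{4} \cdot 4\right)\right)\right)^{2} = \left(8 + \left(142 + \left(1 + 1\right)\right)\right)^{2} = \left(8 + \left(142 + 2\right)\right)^{2} = \left(8 + 144\right)^{2} = 152^{2} = 23104$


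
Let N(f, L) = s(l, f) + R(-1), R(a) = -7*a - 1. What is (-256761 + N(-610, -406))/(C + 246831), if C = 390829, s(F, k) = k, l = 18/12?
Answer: -51473/127532 ≈ -0.40361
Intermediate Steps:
l = 3/2 (l = 18*(1/12) = 3/2 ≈ 1.5000)
R(a) = -1 - 7*a
N(f, L) = 6 + f (N(f, L) = f + (-1 - 7*(-1)) = f + (-1 + 7) = f + 6 = 6 + f)
(-256761 + N(-610, -406))/(C + 246831) = (-256761 + (6 - 610))/(390829 + 246831) = (-256761 - 604)/637660 = -257365*1/637660 = -51473/127532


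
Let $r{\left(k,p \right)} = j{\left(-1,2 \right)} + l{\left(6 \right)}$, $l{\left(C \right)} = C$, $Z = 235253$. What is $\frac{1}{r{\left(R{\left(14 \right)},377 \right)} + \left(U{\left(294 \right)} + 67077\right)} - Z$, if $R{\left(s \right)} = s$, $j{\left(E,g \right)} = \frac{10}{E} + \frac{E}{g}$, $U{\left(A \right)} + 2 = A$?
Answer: $- \frac{31695401435}{134729} \approx -2.3525 \cdot 10^{5}$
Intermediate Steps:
$U{\left(A \right)} = -2 + A$
$r{\left(k,p \right)} = - \frac{9}{2}$ ($r{\left(k,p \right)} = \left(\frac{10}{-1} - \frac{1}{2}\right) + 6 = \left(10 \left(-1\right) - \frac{1}{2}\right) + 6 = \left(-10 - \frac{1}{2}\right) + 6 = - \frac{21}{2} + 6 = - \frac{9}{2}$)
$\frac{1}{r{\left(R{\left(14 \right)},377 \right)} + \left(U{\left(294 \right)} + 67077\right)} - Z = \frac{1}{- \frac{9}{2} + \left(\left(-2 + 294\right) + 67077\right)} - 235253 = \frac{1}{- \frac{9}{2} + \left(292 + 67077\right)} - 235253 = \frac{1}{- \frac{9}{2} + 67369} - 235253 = \frac{1}{\frac{134729}{2}} - 235253 = \frac{2}{134729} - 235253 = - \frac{31695401435}{134729}$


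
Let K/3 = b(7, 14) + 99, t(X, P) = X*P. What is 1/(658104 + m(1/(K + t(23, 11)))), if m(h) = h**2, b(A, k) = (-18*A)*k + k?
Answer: 22090000/14537517360001 ≈ 1.5195e-6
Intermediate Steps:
b(A, k) = k - 18*A*k (b(A, k) = -18*A*k + k = k - 18*A*k)
t(X, P) = P*X
K = -4953 (K = 3*(14*(1 - 18*7) + 99) = 3*(14*(1 - 126) + 99) = 3*(14*(-125) + 99) = 3*(-1750 + 99) = 3*(-1651) = -4953)
1/(658104 + m(1/(K + t(23, 11)))) = 1/(658104 + (1/(-4953 + 11*23))**2) = 1/(658104 + (1/(-4953 + 253))**2) = 1/(658104 + (1/(-4700))**2) = 1/(658104 + (-1/4700)**2) = 1/(658104 + 1/22090000) = 1/(14537517360001/22090000) = 22090000/14537517360001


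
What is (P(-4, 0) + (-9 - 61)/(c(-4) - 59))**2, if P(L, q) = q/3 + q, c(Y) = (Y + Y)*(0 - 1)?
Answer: 4900/2601 ≈ 1.8839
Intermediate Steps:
c(Y) = -2*Y (c(Y) = (2*Y)*(-1) = -2*Y)
P(L, q) = 4*q/3 (P(L, q) = q/3 + q = 4*q/3)
(P(-4, 0) + (-9 - 61)/(c(-4) - 59))**2 = ((4/3)*0 + (-9 - 61)/(-2*(-4) - 59))**2 = (0 - 70/(8 - 59))**2 = (0 - 70/(-51))**2 = (0 - 70*(-1/51))**2 = (0 + 70/51)**2 = (70/51)**2 = 4900/2601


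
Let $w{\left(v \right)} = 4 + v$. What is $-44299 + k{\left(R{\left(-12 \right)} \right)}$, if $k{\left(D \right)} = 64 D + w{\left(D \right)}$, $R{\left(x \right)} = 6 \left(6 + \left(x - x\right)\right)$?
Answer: $-41955$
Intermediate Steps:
$R{\left(x \right)} = 36$ ($R{\left(x \right)} = 6 \left(6 + 0\right) = 6 \cdot 6 = 36$)
$k{\left(D \right)} = 4 + 65 D$ ($k{\left(D \right)} = 64 D + \left(4 + D\right) = 4 + 65 D$)
$-44299 + k{\left(R{\left(-12 \right)} \right)} = -44299 + \left(4 + 65 \cdot 36\right) = -44299 + \left(4 + 2340\right) = -44299 + 2344 = -41955$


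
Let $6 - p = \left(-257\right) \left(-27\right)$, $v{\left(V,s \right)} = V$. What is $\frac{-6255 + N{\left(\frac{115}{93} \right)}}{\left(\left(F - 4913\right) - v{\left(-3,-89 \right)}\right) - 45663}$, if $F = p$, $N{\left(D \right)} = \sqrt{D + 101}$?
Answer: $\frac{6255}{57506} - \frac{\sqrt{221061}}{2674029} \approx 0.1086$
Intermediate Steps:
$N{\left(D \right)} = \sqrt{101 + D}$
$p = -6933$ ($p = 6 - \left(-257\right) \left(-27\right) = 6 - 6939 = -6933$)
$F = -6933$
$\frac{-6255 + N{\left(\frac{115}{93} \right)}}{\left(\left(F - 4913\right) - v{\left(-3,-89 \right)}\right) - 45663} = \frac{-6255 + \sqrt{101 + \frac{115}{93}}}{\left(\left(-6933 - 4913\right) - -3\right) - 45663} = \frac{-6255 + \sqrt{101 + 115 \cdot \frac{1}{93}}}{\left(\left(-6933 - 4913\right) + 3\right) - 45663} = \frac{-6255 + \sqrt{101 + \frac{115}{93}}}{\left(-11846 + 3\right) - 45663} = \frac{-6255 + \sqrt{\frac{9508}{93}}}{-11843 - 45663} = \frac{-6255 + \frac{2 \sqrt{221061}}{93}}{-57506} = \left(-6255 + \frac{2 \sqrt{221061}}{93}\right) \left(- \frac{1}{57506}\right) = \frac{6255}{57506} - \frac{\sqrt{221061}}{2674029}$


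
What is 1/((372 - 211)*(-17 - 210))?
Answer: -1/36547 ≈ -2.7362e-5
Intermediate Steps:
1/((372 - 211)*(-17 - 210)) = 1/(161*(-227)) = 1/(-36547) = -1/36547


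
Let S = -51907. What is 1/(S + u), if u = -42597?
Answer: -1/94504 ≈ -1.0582e-5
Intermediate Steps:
1/(S + u) = 1/(-51907 - 42597) = 1/(-94504) = -1/94504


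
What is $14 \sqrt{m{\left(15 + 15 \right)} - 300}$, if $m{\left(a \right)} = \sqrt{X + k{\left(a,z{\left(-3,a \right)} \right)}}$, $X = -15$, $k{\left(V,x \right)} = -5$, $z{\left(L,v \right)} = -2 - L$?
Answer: $14 \sqrt{-300 + 2 i \sqrt{5}} \approx 1.8073 + 242.49 i$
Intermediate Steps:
$m{\left(a \right)} = 2 i \sqrt{5}$ ($m{\left(a \right)} = \sqrt{-15 - 5} = \sqrt{-20} = 2 i \sqrt{5}$)
$14 \sqrt{m{\left(15 + 15 \right)} - 300} = 14 \sqrt{2 i \sqrt{5} - 300} = 14 \sqrt{-300 + 2 i \sqrt{5}}$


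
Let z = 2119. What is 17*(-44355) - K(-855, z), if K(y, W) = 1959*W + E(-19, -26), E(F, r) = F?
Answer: -4905137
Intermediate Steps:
K(y, W) = -19 + 1959*W (K(y, W) = 1959*W - 19 = -19 + 1959*W)
17*(-44355) - K(-855, z) = 17*(-44355) - (-19 + 1959*2119) = -754035 - (-19 + 4151121) = -754035 - 1*4151102 = -754035 - 4151102 = -4905137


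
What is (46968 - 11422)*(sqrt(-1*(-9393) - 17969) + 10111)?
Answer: 359405606 + 284368*I*sqrt(134) ≈ 3.5941e+8 + 3.2918e+6*I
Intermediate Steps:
(46968 - 11422)*(sqrt(-1*(-9393) - 17969) + 10111) = 35546*(sqrt(9393 - 17969) + 10111) = 35546*(sqrt(-8576) + 10111) = 35546*(8*I*sqrt(134) + 10111) = 35546*(10111 + 8*I*sqrt(134)) = 359405606 + 284368*I*sqrt(134)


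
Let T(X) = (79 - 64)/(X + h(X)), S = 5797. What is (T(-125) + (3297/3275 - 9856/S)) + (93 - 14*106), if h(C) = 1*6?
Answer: -16815232767/12081475 ≈ -1391.8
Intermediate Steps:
h(C) = 6
T(X) = 15/(6 + X) (T(X) = (79 - 64)/(X + 6) = 15/(6 + X))
(T(-125) + (3297/3275 - 9856/S)) + (93 - 14*106) = (15/(6 - 125) + (3297/3275 - 9856/5797)) + (93 - 14*106) = (15/(-119) + (3297*(1/3275) - 9856*1/5797)) + (93 - 1484) = (15*(-1/119) + (3297/3275 - 896/527)) - 1391 = (-15/119 - 1196881/1725925) - 1391 = -9901042/12081475 - 1391 = -16815232767/12081475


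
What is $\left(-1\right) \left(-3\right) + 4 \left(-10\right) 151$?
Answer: $-6037$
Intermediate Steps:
$\left(-1\right) \left(-3\right) + 4 \left(-10\right) 151 = 3 - 6040 = -6037$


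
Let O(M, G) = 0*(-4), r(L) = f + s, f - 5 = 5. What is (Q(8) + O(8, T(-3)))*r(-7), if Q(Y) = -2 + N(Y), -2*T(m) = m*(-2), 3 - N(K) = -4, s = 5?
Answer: 75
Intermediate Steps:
f = 10 (f = 5 + 5 = 10)
N(K) = 7 (N(K) = 3 - 1*(-4) = 3 + 4 = 7)
r(L) = 15 (r(L) = 10 + 5 = 15)
T(m) = m (T(m) = -m*(-2)/2 = -(-1)*m = m)
O(M, G) = 0
Q(Y) = 5 (Q(Y) = -2 + 7 = 5)
(Q(8) + O(8, T(-3)))*r(-7) = (5 + 0)*15 = 5*15 = 75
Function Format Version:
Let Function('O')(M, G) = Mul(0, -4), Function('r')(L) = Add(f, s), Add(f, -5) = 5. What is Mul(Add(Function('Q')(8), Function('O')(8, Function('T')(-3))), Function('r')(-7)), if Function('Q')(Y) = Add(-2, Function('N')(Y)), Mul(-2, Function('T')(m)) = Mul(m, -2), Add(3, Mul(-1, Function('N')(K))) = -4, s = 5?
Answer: 75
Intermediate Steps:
f = 10 (f = Add(5, 5) = 10)
Function('N')(K) = 7 (Function('N')(K) = Add(3, Mul(-1, -4)) = Add(3, 4) = 7)
Function('r')(L) = 15 (Function('r')(L) = Add(10, 5) = 15)
Function('T')(m) = m (Function('T')(m) = Mul(Rational(-1, 2), Mul(m, -2)) = Mul(Rational(-1, 2), Mul(-2, m)) = m)
Function('O')(M, G) = 0
Function('Q')(Y) = 5 (Function('Q')(Y) = Add(-2, 7) = 5)
Mul(Add(Function('Q')(8), Function('O')(8, Function('T')(-3))), Function('r')(-7)) = Mul(Add(5, 0), 15) = Mul(5, 15) = 75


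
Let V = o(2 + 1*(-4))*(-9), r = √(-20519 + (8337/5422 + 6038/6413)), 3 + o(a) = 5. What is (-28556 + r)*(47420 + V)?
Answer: -1353611512 + 23701*I*√205002827888282422/1580513 ≈ -1.3536e+9 + 6.7897e+6*I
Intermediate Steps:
o(a) = 2 (o(a) = -3 + 5 = 2)
r = I*√205002827888282422/3161026 (r = √(-20519 + (8337*(1/5422) + 6038*(1/6413))) = √(-20519 + (8337/5422 + 6038/6413)) = √(-20519 + 86203217/34771286) = √(-713385814217/34771286) = I*√205002827888282422/3161026 ≈ 143.24*I)
V = -18 (V = 2*(-9) = -18)
(-28556 + r)*(47420 + V) = (-28556 + I*√205002827888282422/3161026)*(47420 - 18) = (-28556 + I*√205002827888282422/3161026)*47402 = -1353611512 + 23701*I*√205002827888282422/1580513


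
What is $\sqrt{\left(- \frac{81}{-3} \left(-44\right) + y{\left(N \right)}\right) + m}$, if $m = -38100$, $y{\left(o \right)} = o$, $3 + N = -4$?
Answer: $i \sqrt{39295} \approx 198.23 i$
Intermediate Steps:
$N = -7$ ($N = -3 - 4 = -7$)
$\sqrt{\left(- \frac{81}{-3} \left(-44\right) + y{\left(N \right)}\right) + m} = \sqrt{\left(- \frac{81}{-3} \left(-44\right) - 7\right) - 38100} = \sqrt{\left(\left(-81\right) \left(- \frac{1}{3}\right) \left(-44\right) - 7\right) - 38100} = \sqrt{\left(27 \left(-44\right) - 7\right) - 38100} = \sqrt{\left(-1188 - 7\right) - 38100} = \sqrt{-1195 - 38100} = \sqrt{-39295} = i \sqrt{39295}$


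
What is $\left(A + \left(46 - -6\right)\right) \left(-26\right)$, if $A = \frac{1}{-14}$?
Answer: $- \frac{9451}{7} \approx -1350.1$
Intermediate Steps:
$A = - \frac{1}{14} \approx -0.071429$
$\left(A + \left(46 - -6\right)\right) \left(-26\right) = \left(- \frac{1}{14} + \left(46 - -6\right)\right) \left(-26\right) = \left(- \frac{1}{14} + \left(46 + 6\right)\right) \left(-26\right) = \left(- \frac{1}{14} + 52\right) \left(-26\right) = \frac{727}{14} \left(-26\right) = - \frac{9451}{7}$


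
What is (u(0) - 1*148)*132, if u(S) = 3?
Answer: -19140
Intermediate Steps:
(u(0) - 1*148)*132 = (3 - 1*148)*132 = (3 - 148)*132 = -145*132 = -19140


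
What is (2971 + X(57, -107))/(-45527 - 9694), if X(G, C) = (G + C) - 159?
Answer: -2762/55221 ≈ -0.050017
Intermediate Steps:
X(G, C) = -159 + C + G (X(G, C) = (C + G) - 159 = -159 + C + G)
(2971 + X(57, -107))/(-45527 - 9694) = (2971 + (-159 - 107 + 57))/(-45527 - 9694) = (2971 - 209)/(-55221) = 2762*(-1/55221) = -2762/55221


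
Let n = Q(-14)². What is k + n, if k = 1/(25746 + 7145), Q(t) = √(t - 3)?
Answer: -559146/32891 ≈ -17.000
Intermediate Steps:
Q(t) = √(-3 + t)
k = 1/32891 ≈ 3.0403e-5
n = -17 (n = (√(-3 - 14))² = (√(-17))² = (I*√17)² = -17)
k + n = 1/32891 - 17 = -559146/32891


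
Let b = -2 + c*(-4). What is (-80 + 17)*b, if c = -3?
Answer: -630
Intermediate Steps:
b = 10 (b = -2 - 3*(-4) = -2 + 12 = 10)
(-80 + 17)*b = (-80 + 17)*10 = -63*10 = -630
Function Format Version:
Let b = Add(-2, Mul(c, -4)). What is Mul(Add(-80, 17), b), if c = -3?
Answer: -630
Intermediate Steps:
b = 10 (b = Add(-2, Mul(-3, -4)) = Add(-2, 12) = 10)
Mul(Add(-80, 17), b) = Mul(Add(-80, 17), 10) = Mul(-63, 10) = -630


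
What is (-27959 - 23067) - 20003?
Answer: -71029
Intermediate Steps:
(-27959 - 23067) - 20003 = -51026 - 20003 = -71029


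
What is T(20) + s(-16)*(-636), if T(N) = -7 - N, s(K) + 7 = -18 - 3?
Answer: 17781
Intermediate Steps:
s(K) = -28 (s(K) = -7 + (-18 - 3) = -7 - 21 = -28)
T(20) + s(-16)*(-636) = (-7 - 1*20) - 28*(-636) = (-7 - 20) + 17808 = -27 + 17808 = 17781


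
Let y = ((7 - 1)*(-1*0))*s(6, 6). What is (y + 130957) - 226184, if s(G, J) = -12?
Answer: -95227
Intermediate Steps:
y = 0 (y = ((7 - 1)*(-1*0))*(-12) = (6*0)*(-12) = 0*(-12) = 0)
(y + 130957) - 226184 = (0 + 130957) - 226184 = 130957 - 226184 = -95227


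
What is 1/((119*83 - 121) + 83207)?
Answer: 1/92963 ≈ 1.0757e-5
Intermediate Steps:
1/((119*83 - 121) + 83207) = 1/((9877 - 121) + 83207) = 1/(9756 + 83207) = 1/92963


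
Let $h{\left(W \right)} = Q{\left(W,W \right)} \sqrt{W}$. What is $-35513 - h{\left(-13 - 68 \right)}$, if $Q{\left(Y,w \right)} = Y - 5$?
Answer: $-35513 + 774 i \approx -35513.0 + 774.0 i$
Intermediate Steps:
$Q{\left(Y,w \right)} = -5 + Y$
$h{\left(W \right)} = \sqrt{W} \left(-5 + W\right)$ ($h{\left(W \right)} = \left(-5 + W\right) \sqrt{W} = \sqrt{W} \left(-5 + W\right)$)
$-35513 - h{\left(-13 - 68 \right)} = -35513 - \sqrt{-13 - 68} \left(-5 - 81\right) = -35513 - \sqrt{-81} \left(-5 - 81\right) = -35513 - 9 i \left(-86\right) = -35513 - - 774 i = -35513 + 774 i$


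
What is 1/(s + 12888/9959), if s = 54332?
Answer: 9959/541105276 ≈ 1.8405e-5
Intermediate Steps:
1/(s + 12888/9959) = 1/(54332 + 12888/9959) = 1/(541105276/9959) = 9959/541105276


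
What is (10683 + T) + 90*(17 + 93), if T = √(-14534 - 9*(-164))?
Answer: 20583 + I*√13058 ≈ 20583.0 + 114.27*I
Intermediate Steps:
T = I*√13058 (T = √(-14534 + 1476) = √(-13058) = I*√13058 ≈ 114.27*I)
(10683 + T) + 90*(17 + 93) = (10683 + I*√13058) + 90*(17 + 93) = (10683 + I*√13058) + 90*110 = (10683 + I*√13058) + 9900 = 20583 + I*√13058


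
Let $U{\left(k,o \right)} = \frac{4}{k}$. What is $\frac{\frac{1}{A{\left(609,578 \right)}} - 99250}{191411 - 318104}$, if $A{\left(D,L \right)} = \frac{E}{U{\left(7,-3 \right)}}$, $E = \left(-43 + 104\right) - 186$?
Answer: $\frac{9649306}{12317375} \approx 0.78339$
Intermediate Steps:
$E = -125$ ($E = 61 - 186 = -125$)
$A{\left(D,L \right)} = - \frac{875}{4}$ ($A{\left(D,L \right)} = - \frac{125}{4 \cdot \frac{1}{7}} = - \frac{125}{\frac{4}{7}} = \left(-125\right) \frac{7}{4} = - \frac{875}{4}$)
$\frac{\frac{1}{A{\left(609,578 \right)}} - 99250}{191411 - 318104} = \frac{\frac{1}{- \frac{875}{4}} - 99250}{191411 - 318104} = \frac{- \frac{4}{875} - 99250}{-126693} = \left(- \frac{86843754}{875}\right) \left(- \frac{1}{126693}\right) = \frac{9649306}{12317375}$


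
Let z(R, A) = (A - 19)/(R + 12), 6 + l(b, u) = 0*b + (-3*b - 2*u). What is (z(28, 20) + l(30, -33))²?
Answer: 1437601/1600 ≈ 898.50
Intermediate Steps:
l(b, u) = -6 - 3*b - 2*u (l(b, u) = -6 + (0*b + (-3*b - 2*u)) = -6 + (0 + (-3*b - 2*u)) = -6 + (-3*b - 2*u) = -6 - 3*b - 2*u)
z(R, A) = (-19 + A)/(12 + R)
(z(28, 20) + l(30, -33))² = ((-19 + 20)/(12 + 28) + (-6 - 3*30 - 2*(-33)))² = (1/40 + (-6 - 90 + 66))² = ((1/40)*1 - 30)² = (1/40 - 30)² = (-1199/40)² = 1437601/1600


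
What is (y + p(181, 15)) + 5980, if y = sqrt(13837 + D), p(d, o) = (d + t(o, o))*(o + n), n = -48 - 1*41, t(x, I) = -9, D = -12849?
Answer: -6748 + 2*sqrt(247) ≈ -6716.6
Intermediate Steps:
n = -89 (n = -48 - 41 = -89)
p(d, o) = (-89 + o)*(-9 + d) (p(d, o) = (d - 9)*(o - 89) = (-9 + d)*(-89 + o) = (-89 + o)*(-9 + d))
y = 2*sqrt(247) (y = sqrt(13837 - 12849) = sqrt(988) = 2*sqrt(247) ≈ 31.432)
(y + p(181, 15)) + 5980 = (2*sqrt(247) + (801 - 89*181 - 9*15 + 181*15)) + 5980 = (2*sqrt(247) + (801 - 16109 - 135 + 2715)) + 5980 = (2*sqrt(247) - 12728) + 5980 = (-12728 + 2*sqrt(247)) + 5980 = -6748 + 2*sqrt(247)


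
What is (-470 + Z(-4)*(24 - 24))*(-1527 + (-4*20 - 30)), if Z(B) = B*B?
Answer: 769390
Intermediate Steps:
Z(B) = B²
(-470 + Z(-4)*(24 - 24))*(-1527 + (-4*20 - 30)) = (-470 + (-4)²*(24 - 24))*(-1527 + (-4*20 - 30)) = (-470 + 16*0)*(-1527 + (-80 - 30)) = (-470 + 0)*(-1527 - 110) = -470*(-1637) = 769390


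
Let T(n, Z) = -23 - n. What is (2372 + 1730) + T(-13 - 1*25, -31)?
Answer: 4117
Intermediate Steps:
(2372 + 1730) + T(-13 - 1*25, -31) = (2372 + 1730) + (-23 - (-13 - 1*25)) = 4102 + (-23 - (-13 - 25)) = 4102 + (-23 - 1*(-38)) = 4102 + (-23 + 38) = 4102 + 15 = 4117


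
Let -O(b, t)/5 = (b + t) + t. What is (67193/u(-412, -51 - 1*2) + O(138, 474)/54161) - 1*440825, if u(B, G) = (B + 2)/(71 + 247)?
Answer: -133490791802/270805 ≈ -4.9294e+5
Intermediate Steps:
O(b, t) = -10*t - 5*b (O(b, t) = -5*((b + t) + t) = -5*(b + 2*t) = -10*t - 5*b)
u(B, G) = 1/159 + B/318 (u(B, G) = (2 + B)/318 = (2 + B)*(1/318) = 1/159 + B/318)
(67193/u(-412, -51 - 1*2) + O(138, 474)/54161) - 1*440825 = (67193/(1/159 + (1/318)*(-412)) + (-10*474 - 5*138)/54161) - 1*440825 = (67193/(1/159 - 206/159) + (-4740 - 690)*(1/54161)) - 440825 = (67193/(-205/159) - 5430*1/54161) - 440825 = (67193*(-159/205) - 5430/54161) - 440825 = (-10683687/205 - 5430/54161) - 440825 = -14113177677/270805 - 440825 = -133490791802/270805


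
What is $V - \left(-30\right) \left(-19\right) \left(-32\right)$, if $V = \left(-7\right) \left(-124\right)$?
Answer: $19108$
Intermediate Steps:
$V = 868$
$V - \left(-30\right) \left(-19\right) \left(-32\right) = 868 - \left(-30\right) \left(-19\right) \left(-32\right) = 868 - 570 \left(-32\right) = 868 - -18240 = 868 + 18240 = 19108$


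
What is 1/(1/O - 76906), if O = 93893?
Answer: -93893/7220935057 ≈ -1.3003e-5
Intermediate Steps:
1/(1/O - 76906) = 1/(1/93893 - 76906) = 1/(-7220935057/93893) = -93893/7220935057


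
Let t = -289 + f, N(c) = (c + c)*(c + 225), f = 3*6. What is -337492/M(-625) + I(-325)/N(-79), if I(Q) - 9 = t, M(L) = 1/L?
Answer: 2432895455131/11534 ≈ 2.1093e+8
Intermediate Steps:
f = 18
N(c) = 2*c*(225 + c) (N(c) = (2*c)*(225 + c) = 2*c*(225 + c))
t = -271 (t = -289 + 18 = -271)
I(Q) = -262 (I(Q) = 9 - 271 = -262)
-337492/M(-625) + I(-325)/N(-79) = -337492/(1/(-625)) - 262*(-1/(158*(225 - 79))) = -337492/(-1/625) - 262/(2*(-79)*146) = -337492*(-625) - 262/(-23068) = 210932500 - 262*(-1/23068) = 210932500 + 131/11534 = 2432895455131/11534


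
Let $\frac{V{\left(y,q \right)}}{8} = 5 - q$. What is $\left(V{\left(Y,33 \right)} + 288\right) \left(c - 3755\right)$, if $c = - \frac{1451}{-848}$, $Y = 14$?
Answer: $- \frac{12731156}{53} \approx -2.4021 \cdot 10^{5}$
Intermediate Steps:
$V{\left(y,q \right)} = 40 - 8 q$ ($V{\left(y,q \right)} = 8 \left(5 - q\right) = 40 - 8 q$)
$c = \frac{1451}{848}$ ($c = \left(-1451\right) \left(- \frac{1}{848}\right) = \frac{1451}{848} \approx 1.7111$)
$\left(V{\left(Y,33 \right)} + 288\right) \left(c - 3755\right) = \left(\left(40 - 264\right) + 288\right) \left(\frac{1451}{848} - 3755\right) = \left(\left(40 - 264\right) + 288\right) \left(- \frac{3182789}{848}\right) = \left(-224 + 288\right) \left(- \frac{3182789}{848}\right) = 64 \left(- \frac{3182789}{848}\right) = - \frac{12731156}{53}$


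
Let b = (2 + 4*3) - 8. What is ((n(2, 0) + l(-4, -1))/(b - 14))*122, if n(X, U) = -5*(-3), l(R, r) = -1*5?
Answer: -305/2 ≈ -152.50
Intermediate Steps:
l(R, r) = -5
n(X, U) = 15
b = 6 (b = (2 + 12) - 8 = 14 - 8 = 6)
((n(2, 0) + l(-4, -1))/(b - 14))*122 = ((15 - 5)/(6 - 14))*122 = (10/(-8))*122 = (10*(-⅛))*122 = -5/4*122 = -305/2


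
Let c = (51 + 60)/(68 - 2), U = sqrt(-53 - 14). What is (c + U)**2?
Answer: -31059/484 + 37*I*sqrt(67)/11 ≈ -64.172 + 27.533*I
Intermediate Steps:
U = I*sqrt(67) (U = sqrt(-67) = I*sqrt(67) ≈ 8.1853*I)
c = 37/22 (c = 111/66 = 111*(1/66) = 37/22 ≈ 1.6818)
(c + U)**2 = (37/22 + I*sqrt(67))**2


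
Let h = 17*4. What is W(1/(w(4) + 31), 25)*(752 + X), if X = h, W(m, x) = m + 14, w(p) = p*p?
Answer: 540380/47 ≈ 11497.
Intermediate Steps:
w(p) = p²
W(m, x) = 14 + m
h = 68
X = 68
W(1/(w(4) + 31), 25)*(752 + X) = (14 + 1/(4² + 31))*(752 + 68) = (14 + 1/(16 + 31))*820 = (14 + 1/47)*820 = (659/47)*820 = 540380/47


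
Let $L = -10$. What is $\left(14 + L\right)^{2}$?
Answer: $16$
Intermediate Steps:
$\left(14 + L\right)^{2} = \left(14 - 10\right)^{2} = 4^{2} = 16$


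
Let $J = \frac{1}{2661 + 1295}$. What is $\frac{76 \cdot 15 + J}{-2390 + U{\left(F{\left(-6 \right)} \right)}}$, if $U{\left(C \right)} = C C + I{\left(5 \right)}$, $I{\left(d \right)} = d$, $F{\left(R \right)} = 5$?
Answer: $- \frac{4509841}{9336160} \approx -0.48305$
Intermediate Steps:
$J = \frac{1}{3956} \approx 0.00025278$
$U{\left(C \right)} = 5 + C^{2}$ ($U{\left(C \right)} = C C + 5 = C^{2} + 5 = 5 + C^{2}$)
$\frac{76 \cdot 15 + J}{-2390 + U{\left(F{\left(-6 \right)} \right)}} = \frac{76 \cdot 15 + \frac{1}{3956}}{-2390 + \left(5 + 5^{2}\right)} = \frac{1140 + \frac{1}{3956}}{-2390 + \left(5 + 25\right)} = \frac{4509841}{3956 \left(-2390 + 30\right)} = \frac{4509841}{3956 \left(-2360\right)} = \frac{4509841}{3956} \left(- \frac{1}{2360}\right) = - \frac{4509841}{9336160}$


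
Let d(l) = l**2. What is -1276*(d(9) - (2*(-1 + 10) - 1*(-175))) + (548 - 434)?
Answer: 143026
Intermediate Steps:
-1276*(d(9) - (2*(-1 + 10) - 1*(-175))) + (548 - 434) = -1276*(9**2 - (2*(-1 + 10) - 1*(-175))) + (548 - 434) = -1276*(81 - (2*9 + 175)) + 114 = -1276*(81 - (18 + 175)) + 114 = -1276*(81 - 1*193) + 114 = -1276*(81 - 193) + 114 = -1276*(-112) + 114 = 142912 + 114 = 143026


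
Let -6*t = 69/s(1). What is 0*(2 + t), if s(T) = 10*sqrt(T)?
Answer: 0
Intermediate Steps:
t = -23/20 (t = -23/(2*(10*sqrt(1))) = -23/(2*(10*1)) = -23/(2*10) = -1/6*69/10 = -23/20 ≈ -1.1500)
0*(2 + t) = 0*(2 - 23/20) = 0*(17/20) = 0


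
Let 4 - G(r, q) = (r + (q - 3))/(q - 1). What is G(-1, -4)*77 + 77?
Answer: 1309/5 ≈ 261.80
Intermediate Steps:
G(r, q) = 4 - (-3 + q + r)/(-1 + q) (G(r, q) = 4 - (r + (q - 3))/(q - 1) = 4 - (r + (-3 + q))/(-1 + q) = 4 - (-3 + q + r)/(-1 + q))
G(-1, -4)*77 + 77 = ((-1 - 1*(-1) + 3*(-4))/(-1 - 4))*77 + 77 = ((-1 + 1 - 12)/(-5))*77 + 77 = -1/5*(-12)*77 + 77 = (12/5)*77 + 77 = 924/5 + 77 = 1309/5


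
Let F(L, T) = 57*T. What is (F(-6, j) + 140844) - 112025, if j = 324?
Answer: 47287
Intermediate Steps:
(F(-6, j) + 140844) - 112025 = (57*324 + 140844) - 112025 = (18468 + 140844) - 112025 = 159312 - 112025 = 47287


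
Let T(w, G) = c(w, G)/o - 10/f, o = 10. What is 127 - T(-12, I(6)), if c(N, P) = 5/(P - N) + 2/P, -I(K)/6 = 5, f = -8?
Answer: 56603/450 ≈ 125.78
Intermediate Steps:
I(K) = -30 (I(K) = -6*5 = -30)
c(N, P) = 2/P + 5/(P - N)
T(w, G) = 5/4 + (-7*G + 2*w)/(10*G*(w - G)) (T(w, G) = ((-7*G + 2*w)/(G*(w - G)))/10 - 10/(-8) = ((-7*G + 2*w)/(G*(w - G)))*(⅒) - 10*(-⅛) = (-7*G + 2*w)/(10*G*(w - G)) + 5/4 = 5/4 + (-7*G + 2*w)/(10*G*(w - G)))
127 - T(-12, I(6)) = 127 - (-4*(-12) + 14*(-30) + 25*(-30)*(-30 - 1*(-12)))/(20*(-30)*(-30 - 1*(-12))) = 127 - (-1)*(48 - 420 + 25*(-30)*(-30 + 12))/(20*30*(-30 + 12)) = 127 - (-1)*(48 - 420 + 25*(-30)*(-18))/(20*30*(-18)) = 127 - (-1)*(-1)*(48 - 420 + 13500)/(20*30*18) = 127 - (-1)*(-1)*13128/(20*30*18) = 127 - 1*547/450 = 127 - 547/450 = 56603/450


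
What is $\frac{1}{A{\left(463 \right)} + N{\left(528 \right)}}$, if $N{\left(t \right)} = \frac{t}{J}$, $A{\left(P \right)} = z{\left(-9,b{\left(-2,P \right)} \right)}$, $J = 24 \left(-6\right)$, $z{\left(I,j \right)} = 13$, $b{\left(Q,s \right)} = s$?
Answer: $\frac{3}{28} \approx 0.10714$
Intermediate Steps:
$J = -144$
$A{\left(P \right)} = 13$
$N{\left(t \right)} = - \frac{t}{144}$ ($N{\left(t \right)} = \frac{t}{-144} = t \left(- \frac{1}{144}\right) = - \frac{t}{144}$)
$\frac{1}{A{\left(463 \right)} + N{\left(528 \right)}} = \frac{1}{13 - \frac{11}{3}} = \frac{1}{\frac{28}{3}} = \frac{3}{28}$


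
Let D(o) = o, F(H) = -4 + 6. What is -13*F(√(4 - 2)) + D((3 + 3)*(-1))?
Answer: -32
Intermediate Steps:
F(H) = 2
-13*F(√(4 - 2)) + D((3 + 3)*(-1)) = -13*2 + (3 + 3)*(-1) = -26 + 6*(-1) = -26 - 6 = -32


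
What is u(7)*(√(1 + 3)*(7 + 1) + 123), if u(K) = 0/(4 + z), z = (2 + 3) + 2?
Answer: 0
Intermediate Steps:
z = 7 (z = 5 + 2 = 7)
u(K) = 0 (u(K) = 0/(4 + 7) = 0/11 = 0*(1/11) = 0)
u(7)*(√(1 + 3)*(7 + 1) + 123) = 0*(√(1 + 3)*(7 + 1) + 123) = 0*(√4*8 + 123) = 0*(2*8 + 123) = 0*(16 + 123) = 0*139 = 0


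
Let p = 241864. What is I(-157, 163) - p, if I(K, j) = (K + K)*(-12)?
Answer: -238096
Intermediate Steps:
I(K, j) = -24*K (I(K, j) = (2*K)*(-12) = -24*K)
I(-157, 163) - p = -24*(-157) - 1*241864 = 3768 - 241864 = -238096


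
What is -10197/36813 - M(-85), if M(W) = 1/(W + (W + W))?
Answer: -854474/3129105 ≈ -0.27307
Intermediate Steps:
M(W) = 1/(3*W) (M(W) = 1/(W + 2*W) = 1/(3*W))
-10197/36813 - M(-85) = -10197/36813 - 1/(3*(-85)) = -10197*1/36813 - (-1)/(3*85) = -3399/12271 - 1*(-1/255) = -3399/12271 + 1/255 = -854474/3129105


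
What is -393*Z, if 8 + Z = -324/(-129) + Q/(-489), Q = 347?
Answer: 17072575/7009 ≈ 2435.8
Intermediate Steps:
Z = -130325/21027 (Z = -8 + (-324/(-129) + 347/(-489)) = -8 + (-324*(-1/129) + 347*(-1/489)) = -8 + (108/43 - 347/489) = -8 + 37891/21027 = -130325/21027 ≈ -6.1980)
-393*Z = -393*(-130325/21027) = 17072575/7009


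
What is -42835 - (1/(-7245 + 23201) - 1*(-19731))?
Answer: -998303097/15956 ≈ -62566.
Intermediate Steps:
-42835 - (1/(-7245 + 23201) - 1*(-19731)) = -42835 - (1/15956 + 19731) = -42835 - 1*314827837/15956 = -42835 - 314827837/15956 = -998303097/15956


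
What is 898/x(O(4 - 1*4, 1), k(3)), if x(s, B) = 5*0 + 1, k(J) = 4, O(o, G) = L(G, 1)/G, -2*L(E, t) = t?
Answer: 898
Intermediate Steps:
L(E, t) = -t/2
O(o, G) = -1/(2*G) (O(o, G) = (-½*1)/G = -1/(2*G))
x(s, B) = 1 (x(s, B) = 0 + 1 = 1)
898/x(O(4 - 1*4, 1), k(3)) = 898/1 = 898*1 = 898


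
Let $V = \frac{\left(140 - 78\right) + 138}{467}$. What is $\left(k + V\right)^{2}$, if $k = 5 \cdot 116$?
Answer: $\frac{73473523600}{218089} \approx 3.369 \cdot 10^{5}$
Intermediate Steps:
$k = 580$
$V = \frac{200}{467}$ ($V = \left(62 + 138\right) \frac{1}{467} = 200 \cdot \frac{1}{467} = \frac{200}{467} \approx 0.42827$)
$\left(k + V\right)^{2} = \left(580 + \frac{200}{467}\right)^{2} = \left(\frac{271060}{467}\right)^{2} = \frac{73473523600}{218089}$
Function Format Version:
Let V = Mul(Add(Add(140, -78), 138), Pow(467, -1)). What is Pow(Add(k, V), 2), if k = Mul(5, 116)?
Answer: Rational(73473523600, 218089) ≈ 3.3690e+5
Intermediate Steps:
k = 580
V = Rational(200, 467) (V = Mul(Add(62, 138), Rational(1, 467)) = Mul(200, Rational(1, 467)) = Rational(200, 467) ≈ 0.42827)
Pow(Add(k, V), 2) = Pow(Add(580, Rational(200, 467)), 2) = Pow(Rational(271060, 467), 2) = Rational(73473523600, 218089)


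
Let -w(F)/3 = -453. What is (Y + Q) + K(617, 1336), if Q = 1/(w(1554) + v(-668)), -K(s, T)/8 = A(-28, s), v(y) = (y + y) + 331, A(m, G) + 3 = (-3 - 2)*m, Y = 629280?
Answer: 222377137/354 ≈ 6.2818e+5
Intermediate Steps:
w(F) = 1359 (w(F) = -3*(-453) = 1359)
A(m, G) = -3 - 5*m (A(m, G) = -3 + (-3 - 2)*m = -3 - 5*m)
v(y) = 331 + 2*y (v(y) = 2*y + 331 = 331 + 2*y)
K(s, T) = -1096 (K(s, T) = -8*(-3 - 5*(-28)) = -8*(-3 + 140) = -8*137 = -1096)
Q = 1/354 (Q = 1/(1359 + (331 + 2*(-668))) = 1/(1359 + (331 - 1336)) = 1/(1359 - 1005) = 1/354 ≈ 0.0028249)
(Y + Q) + K(617, 1336) = (629280 + 1/354) - 1096 = 222765121/354 - 1096 = 222377137/354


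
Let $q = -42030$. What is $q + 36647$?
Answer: $-5383$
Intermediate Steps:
$q + 36647 = -42030 + 36647 = -5383$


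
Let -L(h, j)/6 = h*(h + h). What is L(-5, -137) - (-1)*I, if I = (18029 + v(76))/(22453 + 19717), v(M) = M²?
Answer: -2525439/8434 ≈ -299.44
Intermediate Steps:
L(h, j) = -12*h² (L(h, j) = -6*h*(h + h) = -6*h*2*h = -12*h²)
I = 4761/8434 (I = (18029 + 76²)/(22453 + 19717) = (18029 + 5776)/42170 = 23805*(1/42170) = 4761/8434 ≈ 0.56450)
L(-5, -137) - (-1)*I = -12*(-5)² - (-1)*4761/8434 = -12*25 - 1*(-4761/8434) = -300 + 4761/8434 = -2525439/8434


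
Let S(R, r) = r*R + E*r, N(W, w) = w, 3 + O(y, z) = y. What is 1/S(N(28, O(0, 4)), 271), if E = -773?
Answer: -1/210296 ≈ -4.7552e-6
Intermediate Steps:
O(y, z) = -3 + y
S(R, r) = -773*r + R*r (S(R, r) = r*R - 773*r = R*r - 773*r = -773*r + R*r)
1/S(N(28, O(0, 4)), 271) = 1/(271*(-773 + (-3 + 0))) = 1/(271*(-773 - 3)) = 1/(271*(-776)) = 1/(-210296) = -1/210296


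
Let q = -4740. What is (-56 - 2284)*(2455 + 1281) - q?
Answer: -8737500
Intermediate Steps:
(-56 - 2284)*(2455 + 1281) - q = (-56 - 2284)*(2455 + 1281) - 1*(-4740) = -2340*3736 + 4740 = -8742240 + 4740 = -8737500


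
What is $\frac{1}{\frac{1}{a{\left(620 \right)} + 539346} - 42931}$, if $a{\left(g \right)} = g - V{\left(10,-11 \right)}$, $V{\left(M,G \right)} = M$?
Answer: $- \frac{539956}{23180851035} \approx -2.3293 \cdot 10^{-5}$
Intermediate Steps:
$a{\left(g \right)} = -10 + g$ ($a{\left(g \right)} = g - 10 = -10 + g$)
$\frac{1}{\frac{1}{a{\left(620 \right)} + 539346} - 42931} = \frac{1}{\frac{1}{\left(-10 + 620\right) + 539346} - 42931} = \frac{1}{\frac{1}{610 + 539346} - 42931} = \frac{1}{\frac{1}{539956} - 42931} = \frac{1}{- \frac{23180851035}{539956}} = - \frac{539956}{23180851035}$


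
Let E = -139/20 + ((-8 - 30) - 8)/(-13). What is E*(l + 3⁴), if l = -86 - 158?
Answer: 144581/260 ≈ 556.08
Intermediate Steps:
l = -244
E = -887/260 (E = -139*1/20 + (-38 - 8)*(-1/13) = -139/20 - 46*(-1/13) = -139/20 + 46/13 = -887/260 ≈ -3.4115)
E*(l + 3⁴) = -887*(-244 + 3⁴)/260 = -887*(-244 + 81)/260 = -887/260*(-163) = 144581/260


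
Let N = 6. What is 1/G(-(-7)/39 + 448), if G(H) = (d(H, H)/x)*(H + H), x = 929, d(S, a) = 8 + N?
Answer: 36231/489412 ≈ 0.074030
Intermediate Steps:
d(S, a) = 14 (d(S, a) = 8 + 6 = 14)
G(H) = 28*H/929 (G(H) = (14/929)*(H + H) = (14*(1/929))*(2*H) = 14*(2*H)/929 = 28*H/929)
1/G(-(-7)/39 + 448) = 1/(28*(-(-7)/39 + 448)/929) = 1/(28*(-7*(-1/39) + 448)/929) = 1/(28*(7/39 + 448)/929) = 1/((28/929)*(17479/39)) = 1/(489412/36231) = 36231/489412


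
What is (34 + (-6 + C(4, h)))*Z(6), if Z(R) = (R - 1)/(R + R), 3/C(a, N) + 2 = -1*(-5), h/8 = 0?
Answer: 145/12 ≈ 12.083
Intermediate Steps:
h = 0 (h = 8*0 = 0)
C(a, N) = 1 (C(a, N) = 3/(-2 - 1*(-5)) = 3/(-2 + 5) = 3/3 = 3*(⅓) = 1)
Z(R) = (-1 + R)/(2*R) (Z(R) = (-1 + R)/((2*R)) = (-1 + R)*(1/(2*R)) = (-1 + R)/(2*R))
(34 + (-6 + C(4, h)))*Z(6) = (34 + (-6 + 1))*((½)*(-1 + 6)/6) = (34 - 5)*((½)*(⅙)*5) = 29*(5/12) = 145/12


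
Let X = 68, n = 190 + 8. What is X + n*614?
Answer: 121640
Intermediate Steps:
n = 198
X + n*614 = 68 + 198*614 = 68 + 121572 = 121640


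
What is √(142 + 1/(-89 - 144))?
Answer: √7708805/233 ≈ 11.916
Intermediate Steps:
√(142 + 1/(-89 - 144)) = √(142 + 1/(-233)) = √(142 - 1/233) = √(33085/233) = √7708805/233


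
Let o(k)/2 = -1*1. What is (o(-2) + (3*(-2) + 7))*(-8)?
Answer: 8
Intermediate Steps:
o(k) = -2 (o(k) = 2*(-1*1) = 2*(-1) = -2)
(o(-2) + (3*(-2) + 7))*(-8) = (-2 + (3*(-2) + 7))*(-8) = (-2 + (-6 + 7))*(-8) = (-2 + 1)*(-8) = -1*(-8) = 8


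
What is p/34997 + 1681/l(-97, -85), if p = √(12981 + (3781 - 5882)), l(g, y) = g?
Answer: -1681/97 + 8*√170/34997 ≈ -17.327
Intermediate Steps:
p = 8*√170 (p = √(12981 - 2101) = √10880 = 8*√170 ≈ 104.31)
p/34997 + 1681/l(-97, -85) = (8*√170)/34997 + 1681/(-97) = (8*√170)*(1/34997) + 1681*(-1/97) = 8*√170/34997 - 1681/97 = -1681/97 + 8*√170/34997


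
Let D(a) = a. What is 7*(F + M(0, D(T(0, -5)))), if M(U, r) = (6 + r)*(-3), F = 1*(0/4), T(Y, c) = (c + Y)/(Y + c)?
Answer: -147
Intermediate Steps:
T(Y, c) = 1 (T(Y, c) = (Y + c)/(Y + c) = 1)
F = 0 (F = 1*(0*(¼)) = 1*0 = 0)
M(U, r) = -18 - 3*r
7*(F + M(0, D(T(0, -5)))) = 7*(0 + (-18 - 3*1)) = 7*(0 + (-18 - 3)) = 7*(0 - 21) = 7*(-21) = -147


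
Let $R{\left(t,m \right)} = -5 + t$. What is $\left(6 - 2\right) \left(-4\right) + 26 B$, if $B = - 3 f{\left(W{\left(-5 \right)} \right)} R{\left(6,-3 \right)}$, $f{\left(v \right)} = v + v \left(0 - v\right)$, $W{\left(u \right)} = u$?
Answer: $2324$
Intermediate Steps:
$f{\left(v \right)} = v - v^{2}$ ($f{\left(v \right)} = v + v \left(- v\right) = v - v^{2}$)
$B = 90$ ($B = - 3 \left(- 5 \left(1 - -5\right)\right) \left(-5 + 6\right) = - 3 \left(- 5 \left(1 + 5\right)\right) 1 = - 3 \left(\left(-5\right) 6\right) 1 = \left(-3\right) \left(-30\right) 1 = 90 \cdot 1 = 90$)
$\left(6 - 2\right) \left(-4\right) + 26 B = \left(6 - 2\right) \left(-4\right) + 26 \cdot 90 = 4 \left(-4\right) + 2340 = -16 + 2340 = 2324$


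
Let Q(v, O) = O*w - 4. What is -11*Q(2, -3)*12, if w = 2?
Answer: 1320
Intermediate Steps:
Q(v, O) = -4 + 2*O (Q(v, O) = O*2 - 4 = 2*O - 4 = -4 + 2*O)
-11*Q(2, -3)*12 = -11*(-4 + 2*(-3))*12 = -11*(-4 - 6)*12 = -11*(-10)*12 = 110*12 = 1320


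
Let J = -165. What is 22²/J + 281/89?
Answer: 299/1335 ≈ 0.22397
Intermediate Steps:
22²/J + 281/89 = 22²/(-165) + 281/89 = 484*(-1/165) + 281*(1/89) = -44/15 + 281/89 = 299/1335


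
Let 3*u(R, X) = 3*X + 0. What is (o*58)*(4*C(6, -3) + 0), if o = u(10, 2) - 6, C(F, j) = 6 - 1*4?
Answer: -1856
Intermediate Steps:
C(F, j) = 2 (C(F, j) = 6 - 4 = 2)
u(R, X) = X (u(R, X) = (3*X + 0)/3 = (3*X)/3 = X)
o = -4 (o = 2 - 6 = -4)
(o*58)*(4*C(6, -3) + 0) = (-4*58)*(4*2 + 0) = -232*(8 + 0) = -232*8 = -1856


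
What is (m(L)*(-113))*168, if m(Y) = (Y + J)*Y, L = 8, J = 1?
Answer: -1366848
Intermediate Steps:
m(Y) = Y*(1 + Y) (m(Y) = (Y + 1)*Y = (1 + Y)*Y = Y*(1 + Y))
(m(L)*(-113))*168 = ((8*(1 + 8))*(-113))*168 = ((8*9)*(-113))*168 = (72*(-113))*168 = -8136*168 = -1366848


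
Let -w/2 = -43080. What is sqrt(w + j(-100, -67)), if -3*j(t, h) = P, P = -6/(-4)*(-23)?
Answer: sqrt(344686)/2 ≈ 293.55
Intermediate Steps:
w = 86160 (w = -2*(-43080) = 86160)
P = -69/2 (P = -6*(-1/4)*(-23) = (3/2)*(-23) = -69/2 ≈ -34.500)
j(t, h) = 23/2 (j(t, h) = -1/3*(-69/2) = 23/2)
sqrt(w + j(-100, -67)) = sqrt(86160 + 23/2) = sqrt(172343/2) = sqrt(344686)/2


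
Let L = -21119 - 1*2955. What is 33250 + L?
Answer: 9176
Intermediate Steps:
L = -24074 (L = -21119 - 2955 = -24074)
33250 + L = 33250 - 24074 = 9176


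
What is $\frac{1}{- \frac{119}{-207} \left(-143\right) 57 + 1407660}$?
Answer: $\frac{69}{96805217} \approx 7.1277 \cdot 10^{-7}$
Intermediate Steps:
$\frac{1}{- \frac{119}{-207} \left(-143\right) 57 + 1407660} = \frac{1}{\left(-119\right) \left(- \frac{1}{207}\right) \left(-143\right) 57 + 1407660} = \frac{1}{\frac{119}{207} \left(-143\right) 57 + 1407660} = \frac{1}{\left(- \frac{17017}{207}\right) 57 + 1407660} = \frac{1}{- \frac{323323}{69} + 1407660} = \frac{1}{\frac{96805217}{69}} = \frac{69}{96805217}$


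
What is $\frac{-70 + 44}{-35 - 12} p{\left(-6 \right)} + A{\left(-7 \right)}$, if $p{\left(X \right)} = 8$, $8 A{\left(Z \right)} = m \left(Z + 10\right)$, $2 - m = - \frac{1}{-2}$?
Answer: $\frac{3751}{752} \approx 4.988$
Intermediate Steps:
$m = \frac{3}{2}$ ($m = 2 - - \frac{1}{-2} = 2 - \left(-1\right) \left(- \frac{1}{2}\right) = 2 - \frac{1}{2} = \frac{3}{2} \approx 1.5$)
$A{\left(Z \right)} = \frac{15}{8} + \frac{3 Z}{16}$ ($A{\left(Z \right)} = \frac{\frac{3}{2} \left(Z + 10\right)}{8} = \frac{\frac{3}{2} \left(10 + Z\right)}{8} = \frac{15 + \frac{3 Z}{2}}{8} = \frac{15}{8} + \frac{3 Z}{16}$)
$\frac{-70 + 44}{-35 - 12} p{\left(-6 \right)} + A{\left(-7 \right)} = \frac{-70 + 44}{-35 - 12} \cdot 8 + \left(\frac{15}{8} + \frac{3}{16} \left(-7\right)\right) = - \frac{26}{-47} \cdot 8 + \left(\frac{15}{8} - \frac{21}{16}\right) = \left(-26\right) \left(- \frac{1}{47}\right) 8 + \frac{9}{16} = \frac{26}{47} \cdot 8 + \frac{9}{16} = \frac{208}{47} + \frac{9}{16} = \frac{3751}{752}$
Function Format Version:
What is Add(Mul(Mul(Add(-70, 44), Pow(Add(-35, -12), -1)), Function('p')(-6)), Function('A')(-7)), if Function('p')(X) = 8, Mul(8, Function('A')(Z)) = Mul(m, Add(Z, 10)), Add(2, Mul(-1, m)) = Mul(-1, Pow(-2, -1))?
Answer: Rational(3751, 752) ≈ 4.9880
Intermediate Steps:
m = Rational(3, 2) (m = Add(2, Mul(-1, Mul(-1, Pow(-2, -1)))) = Add(2, Mul(-1, Mul(-1, Rational(-1, 2)))) = Add(2, Mul(-1, Rational(1, 2))) = Add(2, Rational(-1, 2)) = Rational(3, 2) ≈ 1.5000)
Function('A')(Z) = Add(Rational(15, 8), Mul(Rational(3, 16), Z)) (Function('A')(Z) = Mul(Rational(1, 8), Mul(Rational(3, 2), Add(Z, 10))) = Mul(Rational(1, 8), Mul(Rational(3, 2), Add(10, Z))) = Mul(Rational(1, 8), Add(15, Mul(Rational(3, 2), Z))) = Add(Rational(15, 8), Mul(Rational(3, 16), Z)))
Add(Mul(Mul(Add(-70, 44), Pow(Add(-35, -12), -1)), Function('p')(-6)), Function('A')(-7)) = Add(Mul(Mul(Add(-70, 44), Pow(Add(-35, -12), -1)), 8), Add(Rational(15, 8), Mul(Rational(3, 16), -7))) = Add(Mul(Mul(-26, Pow(-47, -1)), 8), Add(Rational(15, 8), Rational(-21, 16))) = Add(Mul(Mul(-26, Rational(-1, 47)), 8), Rational(9, 16)) = Add(Mul(Rational(26, 47), 8), Rational(9, 16)) = Add(Rational(208, 47), Rational(9, 16)) = Rational(3751, 752)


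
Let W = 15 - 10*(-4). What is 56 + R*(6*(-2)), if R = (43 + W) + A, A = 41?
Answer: -1612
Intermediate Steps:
W = 55 (W = 15 - 1*(-40) = 15 + 40 = 55)
R = 139 (R = (43 + 55) + 41 = 98 + 41 = 139)
56 + R*(6*(-2)) = 56 + 139*(6*(-2)) = 56 + 139*(-12) = 56 - 1668 = -1612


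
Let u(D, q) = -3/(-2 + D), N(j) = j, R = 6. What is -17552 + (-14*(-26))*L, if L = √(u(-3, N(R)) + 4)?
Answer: -17552 + 364*√115/5 ≈ -16771.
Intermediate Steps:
L = √115/5 (L = √(-3/(-2 - 3) + 4) = √(-3/(-5) + 4) = √(-3*(-⅕) + 4) = √(⅗ + 4) = √(23/5) = √115/5 ≈ 2.1448)
-17552 + (-14*(-26))*L = -17552 + (-14*(-26))*(√115/5) = -17552 + 364*(√115/5) = -17552 + 364*√115/5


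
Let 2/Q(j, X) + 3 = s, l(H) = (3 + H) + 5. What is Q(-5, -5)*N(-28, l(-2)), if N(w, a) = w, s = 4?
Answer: -56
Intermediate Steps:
l(H) = 8 + H
Q(j, X) = 2 (Q(j, X) = 2/(-3 + 4) = 2/1 = 2*1 = 2)
Q(-5, -5)*N(-28, l(-2)) = 2*(-28) = -56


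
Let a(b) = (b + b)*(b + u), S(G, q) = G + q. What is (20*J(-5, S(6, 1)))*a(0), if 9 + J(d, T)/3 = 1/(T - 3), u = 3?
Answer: 0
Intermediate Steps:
J(d, T) = -27 + 3/(-3 + T) (J(d, T) = -27 + 3/(T - 3) = -27 + 3/(-3 + T))
a(b) = 2*b*(3 + b) (a(b) = (b + b)*(b + 3) = (2*b)*(3 + b) = 2*b*(3 + b))
(20*J(-5, S(6, 1)))*a(0) = (20*(3*(28 - 9*(6 + 1))/(-3 + (6 + 1))))*(2*0*(3 + 0)) = (20*(3*(28 - 9*7)/(-3 + 7)))*(2*0*3) = (20*(3*(28 - 63)/4))*0 = (20*(3*(1/4)*(-35)))*0 = (20*(-105/4))*0 = -525*0 = 0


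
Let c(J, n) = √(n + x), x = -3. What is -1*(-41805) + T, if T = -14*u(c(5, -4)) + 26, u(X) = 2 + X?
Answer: 41803 - 14*I*√7 ≈ 41803.0 - 37.041*I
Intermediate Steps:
c(J, n) = √(-3 + n) (c(J, n) = √(n - 3) = √(-3 + n))
T = -2 - 14*I*√7 (T = -14*(2 + √(-3 - 4)) + 26 = -14*(2 + √(-7)) + 26 = -14*(2 + I*√7) + 26 = (-28 - 14*I*√7) + 26 = -2 - 14*I*√7 ≈ -2.0 - 37.041*I)
-1*(-41805) + T = -1*(-41805) + (-2 - 14*I*√7) = 41805 + (-2 - 14*I*√7) = 41803 - 14*I*√7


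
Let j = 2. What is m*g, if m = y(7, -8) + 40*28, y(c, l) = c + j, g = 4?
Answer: 4516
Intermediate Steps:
y(c, l) = 2 + c (y(c, l) = c + 2 = 2 + c)
m = 1129 (m = (2 + 7) + 40*28 = 9 + 1120 = 1129)
m*g = 1129*4 = 4516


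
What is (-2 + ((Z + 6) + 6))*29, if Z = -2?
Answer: 232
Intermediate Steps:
(-2 + ((Z + 6) + 6))*29 = (-2 + ((-2 + 6) + 6))*29 = (-2 + (4 + 6))*29 = (-2 + 10)*29 = 8*29 = 232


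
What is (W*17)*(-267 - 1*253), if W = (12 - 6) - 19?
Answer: 114920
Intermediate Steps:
W = -13 (W = 6 - 19 = -13)
(W*17)*(-267 - 1*253) = (-13*17)*(-267 - 1*253) = -221*(-267 - 253) = -221*(-520) = 114920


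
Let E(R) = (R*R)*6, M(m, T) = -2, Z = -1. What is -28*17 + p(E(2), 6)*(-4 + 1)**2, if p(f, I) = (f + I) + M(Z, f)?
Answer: -224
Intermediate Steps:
E(R) = 6*R**2 (E(R) = R**2*6 = 6*R**2)
p(f, I) = -2 + I + f (p(f, I) = (f + I) - 2 = (I + f) - 2 = -2 + I + f)
-28*17 + p(E(2), 6)*(-4 + 1)**2 = -28*17 + (-2 + 6 + 6*2**2)*(-4 + 1)**2 = -476 + (-2 + 6 + 6*4)*(-3)**2 = -476 + (-2 + 6 + 24)*9 = -476 + 28*9 = -476 + 252 = -224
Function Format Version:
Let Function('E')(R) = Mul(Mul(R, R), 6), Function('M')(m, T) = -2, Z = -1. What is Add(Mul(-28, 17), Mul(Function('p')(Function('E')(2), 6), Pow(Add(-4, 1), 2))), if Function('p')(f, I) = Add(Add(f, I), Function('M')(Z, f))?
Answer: -224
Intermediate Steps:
Function('E')(R) = Mul(6, Pow(R, 2)) (Function('E')(R) = Mul(Pow(R, 2), 6) = Mul(6, Pow(R, 2)))
Function('p')(f, I) = Add(-2, I, f) (Function('p')(f, I) = Add(Add(f, I), -2) = Add(Add(I, f), -2) = Add(-2, I, f))
Add(Mul(-28, 17), Mul(Function('p')(Function('E')(2), 6), Pow(Add(-4, 1), 2))) = Add(Mul(-28, 17), Mul(Add(-2, 6, Mul(6, Pow(2, 2))), Pow(Add(-4, 1), 2))) = Add(-476, Mul(Add(-2, 6, Mul(6, 4)), Pow(-3, 2))) = Add(-476, Mul(Add(-2, 6, 24), 9)) = Add(-476, Mul(28, 9)) = Add(-476, 252) = -224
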